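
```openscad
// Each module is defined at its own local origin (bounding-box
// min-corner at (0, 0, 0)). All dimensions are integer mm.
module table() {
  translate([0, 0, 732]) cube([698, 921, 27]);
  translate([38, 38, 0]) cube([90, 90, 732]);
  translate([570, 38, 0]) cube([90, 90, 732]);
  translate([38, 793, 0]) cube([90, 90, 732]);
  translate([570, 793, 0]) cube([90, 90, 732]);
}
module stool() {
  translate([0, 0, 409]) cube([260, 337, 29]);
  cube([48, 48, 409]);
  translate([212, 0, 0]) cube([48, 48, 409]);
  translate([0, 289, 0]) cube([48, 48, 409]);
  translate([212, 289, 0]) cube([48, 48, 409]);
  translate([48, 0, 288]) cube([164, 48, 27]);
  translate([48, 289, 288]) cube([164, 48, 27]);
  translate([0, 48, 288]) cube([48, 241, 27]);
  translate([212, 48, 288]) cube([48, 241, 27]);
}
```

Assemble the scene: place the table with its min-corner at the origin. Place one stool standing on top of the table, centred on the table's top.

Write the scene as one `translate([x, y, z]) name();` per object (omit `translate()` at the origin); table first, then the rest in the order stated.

table();
translate([219, 292, 759]) stool();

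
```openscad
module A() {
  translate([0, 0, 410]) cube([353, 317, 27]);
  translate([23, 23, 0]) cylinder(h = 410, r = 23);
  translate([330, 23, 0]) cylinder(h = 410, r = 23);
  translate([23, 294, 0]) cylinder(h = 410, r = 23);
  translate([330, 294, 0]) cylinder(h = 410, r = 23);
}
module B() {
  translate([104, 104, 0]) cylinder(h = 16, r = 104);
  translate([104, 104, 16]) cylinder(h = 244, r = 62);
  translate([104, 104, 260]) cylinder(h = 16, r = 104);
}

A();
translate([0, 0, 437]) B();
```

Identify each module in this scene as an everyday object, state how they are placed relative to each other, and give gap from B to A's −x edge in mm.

The spool's min-x is at 0; the stool's min-x is 0; gap = 0 mm.

A is a stool. B is a spool. The spool is on top of the stool. The gap from the spool to the stool's −x edge is 0 mm.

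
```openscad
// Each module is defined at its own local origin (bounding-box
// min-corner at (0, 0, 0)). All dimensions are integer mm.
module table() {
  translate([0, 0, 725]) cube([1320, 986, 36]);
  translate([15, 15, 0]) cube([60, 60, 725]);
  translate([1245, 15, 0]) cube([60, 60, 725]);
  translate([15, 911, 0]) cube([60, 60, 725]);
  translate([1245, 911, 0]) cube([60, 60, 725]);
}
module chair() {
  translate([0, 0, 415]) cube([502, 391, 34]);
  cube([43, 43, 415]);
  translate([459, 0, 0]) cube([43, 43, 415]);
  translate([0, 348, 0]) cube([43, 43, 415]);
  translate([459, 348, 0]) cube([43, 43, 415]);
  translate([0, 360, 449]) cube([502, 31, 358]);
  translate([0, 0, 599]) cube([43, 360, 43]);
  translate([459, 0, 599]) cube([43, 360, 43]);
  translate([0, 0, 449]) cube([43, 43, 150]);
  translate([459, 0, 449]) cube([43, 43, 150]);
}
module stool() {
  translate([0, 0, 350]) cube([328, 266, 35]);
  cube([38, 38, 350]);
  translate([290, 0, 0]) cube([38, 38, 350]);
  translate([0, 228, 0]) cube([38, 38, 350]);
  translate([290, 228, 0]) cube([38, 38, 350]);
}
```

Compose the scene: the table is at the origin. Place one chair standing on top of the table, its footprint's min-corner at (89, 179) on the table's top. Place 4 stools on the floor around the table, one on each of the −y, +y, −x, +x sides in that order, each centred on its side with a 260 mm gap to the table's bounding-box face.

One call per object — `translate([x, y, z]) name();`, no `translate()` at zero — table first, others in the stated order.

table();
translate([89, 179, 761]) chair();
translate([496, -526, 0]) stool();
translate([496, 1246, 0]) stool();
translate([-588, 360, 0]) stool();
translate([1580, 360, 0]) stool();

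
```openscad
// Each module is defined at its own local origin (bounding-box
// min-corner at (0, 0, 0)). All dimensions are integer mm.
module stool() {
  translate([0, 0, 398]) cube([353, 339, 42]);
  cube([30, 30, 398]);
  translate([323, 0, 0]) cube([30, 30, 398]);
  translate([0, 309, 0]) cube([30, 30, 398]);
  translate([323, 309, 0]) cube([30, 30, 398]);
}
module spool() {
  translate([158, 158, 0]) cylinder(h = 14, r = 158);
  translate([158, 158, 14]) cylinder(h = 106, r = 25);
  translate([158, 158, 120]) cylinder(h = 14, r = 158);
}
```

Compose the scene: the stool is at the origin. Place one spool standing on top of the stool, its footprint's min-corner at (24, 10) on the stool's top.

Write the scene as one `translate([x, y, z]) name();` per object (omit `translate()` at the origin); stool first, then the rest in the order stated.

stool();
translate([24, 10, 440]) spool();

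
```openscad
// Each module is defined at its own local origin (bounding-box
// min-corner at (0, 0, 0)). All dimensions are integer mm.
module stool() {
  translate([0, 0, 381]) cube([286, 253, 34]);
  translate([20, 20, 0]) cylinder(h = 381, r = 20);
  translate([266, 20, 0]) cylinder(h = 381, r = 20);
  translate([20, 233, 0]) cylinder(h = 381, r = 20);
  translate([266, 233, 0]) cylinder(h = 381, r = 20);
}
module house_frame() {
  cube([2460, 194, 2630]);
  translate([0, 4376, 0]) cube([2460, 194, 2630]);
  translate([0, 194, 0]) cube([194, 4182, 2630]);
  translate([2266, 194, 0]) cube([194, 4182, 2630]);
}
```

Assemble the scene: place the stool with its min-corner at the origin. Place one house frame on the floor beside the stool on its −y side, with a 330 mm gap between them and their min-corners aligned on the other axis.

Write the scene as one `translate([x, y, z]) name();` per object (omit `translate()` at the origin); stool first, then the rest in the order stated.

stool();
translate([0, -4900, 0]) house_frame();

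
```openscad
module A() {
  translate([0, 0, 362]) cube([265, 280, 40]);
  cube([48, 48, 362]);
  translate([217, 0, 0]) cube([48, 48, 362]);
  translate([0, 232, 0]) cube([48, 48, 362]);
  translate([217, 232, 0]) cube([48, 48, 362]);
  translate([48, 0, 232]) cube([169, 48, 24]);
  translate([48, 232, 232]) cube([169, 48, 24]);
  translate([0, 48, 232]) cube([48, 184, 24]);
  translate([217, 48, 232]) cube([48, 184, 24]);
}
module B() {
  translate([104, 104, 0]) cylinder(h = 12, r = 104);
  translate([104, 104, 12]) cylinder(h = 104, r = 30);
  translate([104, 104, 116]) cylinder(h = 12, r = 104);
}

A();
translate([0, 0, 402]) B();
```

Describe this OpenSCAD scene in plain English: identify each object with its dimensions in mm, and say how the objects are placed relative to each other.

A is a four-legged stool. The seat is a 265×280×40 mm slab whose top surface is at z = 402 mm; four square legs, each 48×48 mm in cross-section, run from the floor (z = 0) to the underside of the seat, each flush with a corner of the seat. Four stretchers, 48 mm wide and 24 mm tall, connect adjacent legs with their undersides at z = 232 mm, each running between the inner faces of the legs it joins and aligned with the legs' outer faces on the other axis.

B is a spool: two coaxial disc flanges of radius 104 mm and thickness 12 mm, joined by a core cylinder of radius 30 mm and height 104 mm. The lower flange rests on z = 0 and the three cylinders share a vertical axis.

The spool is on top of the stool.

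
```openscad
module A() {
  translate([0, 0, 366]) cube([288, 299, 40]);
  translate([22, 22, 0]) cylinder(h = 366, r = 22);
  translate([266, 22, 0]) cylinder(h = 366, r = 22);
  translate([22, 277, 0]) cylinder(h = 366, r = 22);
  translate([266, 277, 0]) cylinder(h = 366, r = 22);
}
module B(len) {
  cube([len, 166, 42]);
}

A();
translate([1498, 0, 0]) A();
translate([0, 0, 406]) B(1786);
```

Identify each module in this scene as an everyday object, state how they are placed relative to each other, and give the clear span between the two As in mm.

Second stool starts at x = 1498; first ends at x = 288; clear span = 1498 − 288 = 1210 mm.

A is a stool. B is a beam. A beam spans the tops of two stools. The clear span between the two stools is 1210 mm.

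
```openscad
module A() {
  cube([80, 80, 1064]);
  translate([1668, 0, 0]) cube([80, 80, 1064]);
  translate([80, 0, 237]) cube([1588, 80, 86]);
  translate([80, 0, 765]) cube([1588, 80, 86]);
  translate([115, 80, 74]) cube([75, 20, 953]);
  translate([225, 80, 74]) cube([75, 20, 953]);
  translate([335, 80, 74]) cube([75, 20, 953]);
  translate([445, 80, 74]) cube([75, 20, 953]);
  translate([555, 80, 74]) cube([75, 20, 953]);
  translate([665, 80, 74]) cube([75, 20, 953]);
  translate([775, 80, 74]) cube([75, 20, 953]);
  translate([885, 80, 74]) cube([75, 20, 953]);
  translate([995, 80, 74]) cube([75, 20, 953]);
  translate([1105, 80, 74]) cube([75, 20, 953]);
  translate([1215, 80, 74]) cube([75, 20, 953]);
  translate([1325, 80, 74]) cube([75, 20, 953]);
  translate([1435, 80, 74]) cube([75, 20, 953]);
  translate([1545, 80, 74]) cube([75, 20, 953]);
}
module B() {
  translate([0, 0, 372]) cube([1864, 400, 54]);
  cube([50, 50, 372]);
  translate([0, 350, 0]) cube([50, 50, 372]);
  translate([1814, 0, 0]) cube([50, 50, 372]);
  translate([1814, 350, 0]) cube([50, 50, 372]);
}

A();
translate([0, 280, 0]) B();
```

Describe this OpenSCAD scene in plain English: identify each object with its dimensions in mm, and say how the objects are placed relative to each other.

A is a fence section. Two 80×80 mm posts, 1064 mm tall, stand on the floor with a clear span of 1588 mm between their inner faces. Two horizontal rails of 80×86 mm section span the gap between the posts with their undersides at z = 237 mm and z = 765 mm, flush with the posts' −y face. 14 pickets, each 75 mm wide, 20 mm thick and 953 mm tall, are fixed to the +y face of the rails with their bottoms at z = 74 mm, evenly spaced across the span with equal gaps (rounded down to the nearest mm) at the −x end and between each pair — any rounding remainder accumulates at the +x end.

B is a long wooden bench with a 1864 mm (x) × 400 mm (y) seat, 54 mm thick, its top surface 426 mm above the floor. Four 50 mm square legs at the seat corners, flush with the edges, run from z = 0 to the seat underside.

The bench is on the floor beside the fence section on its +y side.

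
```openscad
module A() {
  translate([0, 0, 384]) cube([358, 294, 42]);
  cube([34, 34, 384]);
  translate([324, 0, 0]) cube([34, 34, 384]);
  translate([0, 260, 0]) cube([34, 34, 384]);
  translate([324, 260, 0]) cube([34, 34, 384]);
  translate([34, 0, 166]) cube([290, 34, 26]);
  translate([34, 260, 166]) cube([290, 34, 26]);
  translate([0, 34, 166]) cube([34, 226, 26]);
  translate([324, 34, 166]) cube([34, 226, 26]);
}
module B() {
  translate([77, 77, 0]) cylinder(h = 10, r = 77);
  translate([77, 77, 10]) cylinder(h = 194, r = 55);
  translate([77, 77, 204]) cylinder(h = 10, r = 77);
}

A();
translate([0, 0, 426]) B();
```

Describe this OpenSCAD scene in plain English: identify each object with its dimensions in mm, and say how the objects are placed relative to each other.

A is a simple wooden stool: a rectangular seat 358 mm (x) by 294 mm (y), 42 mm thick, top face at z = 426 mm, on four square legs, each 34×34 mm in cross-section. The legs rest on z = 0, each flush with a corner of the seat. Four stretchers, 34 mm wide and 26 mm tall, connect adjacent legs with their undersides at z = 166 mm, each running between the inner faces of the legs it joins and aligned with the legs' outer faces on the other axis.

B is a spool: two coaxial disc flanges of radius 77 mm and thickness 10 mm, joined by a core cylinder of radius 55 mm and height 194 mm. The lower flange rests on z = 0 and the three cylinders share a vertical axis.

The spool is on top of the stool.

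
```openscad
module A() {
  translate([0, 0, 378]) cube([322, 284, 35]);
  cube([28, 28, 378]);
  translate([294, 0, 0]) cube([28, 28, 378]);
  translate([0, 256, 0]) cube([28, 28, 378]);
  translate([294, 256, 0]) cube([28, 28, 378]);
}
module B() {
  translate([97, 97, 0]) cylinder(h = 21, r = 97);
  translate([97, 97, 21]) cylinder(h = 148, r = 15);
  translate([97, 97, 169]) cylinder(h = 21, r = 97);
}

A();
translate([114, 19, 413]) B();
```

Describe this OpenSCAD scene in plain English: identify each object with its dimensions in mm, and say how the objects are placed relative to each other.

A is a four-legged stool. The seat is a 322×284×35 mm slab whose top surface is at z = 413 mm; four square legs, each 28×28 mm in cross-section, run from the floor (z = 0) to the underside of the seat, each flush with a corner of the seat.

B is a spool: two coaxial disc flanges of radius 97 mm and thickness 21 mm, joined by a core cylinder of radius 15 mm and height 148 mm. The lower flange rests on z = 0 and the three cylinders share a vertical axis.

The spool is on top of the stool.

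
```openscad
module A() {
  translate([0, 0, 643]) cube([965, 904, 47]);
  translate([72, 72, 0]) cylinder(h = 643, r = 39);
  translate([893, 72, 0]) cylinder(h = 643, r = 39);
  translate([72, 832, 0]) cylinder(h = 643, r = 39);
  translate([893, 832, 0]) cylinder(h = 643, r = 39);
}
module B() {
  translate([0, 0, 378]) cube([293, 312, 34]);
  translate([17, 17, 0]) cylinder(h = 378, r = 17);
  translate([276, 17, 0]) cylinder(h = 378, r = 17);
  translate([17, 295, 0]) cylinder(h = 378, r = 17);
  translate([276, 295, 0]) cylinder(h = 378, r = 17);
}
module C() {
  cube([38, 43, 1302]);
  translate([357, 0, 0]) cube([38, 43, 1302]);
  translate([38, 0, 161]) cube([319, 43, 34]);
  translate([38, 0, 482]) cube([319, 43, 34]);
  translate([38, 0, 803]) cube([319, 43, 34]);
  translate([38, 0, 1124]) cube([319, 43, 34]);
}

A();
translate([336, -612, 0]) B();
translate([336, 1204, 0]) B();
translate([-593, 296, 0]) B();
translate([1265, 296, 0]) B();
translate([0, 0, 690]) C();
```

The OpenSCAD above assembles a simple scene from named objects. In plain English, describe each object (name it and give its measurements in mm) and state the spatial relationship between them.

A is a table: top 965 mm (x) × 904 mm (y), 47 mm thick, upper face at z = 690 mm, on four round legs of 78 mm diameter, each leg's bounding box inset 33 mm from the nearest pair of top edges, running from z = 0 to the bottom of the top.

B is a four-legged stool. The seat is a 293×312×34 mm slab whose top surface is at z = 412 mm; four round legs, each 34 mm in diameter, run from the floor (z = 0) to the underside of the seat, each leg's axis is inset half a diameter from the nearest pair of seat edges (so the leg's bounding box is flush with the corner).

C is a straight ladder. Two 38×43 mm vertical rails, 1302 mm tall, stand 395 mm apart (outside-to-outside) with their front faces coplanar on the −y side. 4 rungs, each 43 mm deep and 34 mm tall, span between the inner faces of the rails, front faces flush with the rails. The lowest rung's underside is at z = 161 mm and rungs are spaced 321 mm apart (underside to underside).

Four stools sit around the table at the −y, +y, −x, +x sides. The ladder is on top of the table.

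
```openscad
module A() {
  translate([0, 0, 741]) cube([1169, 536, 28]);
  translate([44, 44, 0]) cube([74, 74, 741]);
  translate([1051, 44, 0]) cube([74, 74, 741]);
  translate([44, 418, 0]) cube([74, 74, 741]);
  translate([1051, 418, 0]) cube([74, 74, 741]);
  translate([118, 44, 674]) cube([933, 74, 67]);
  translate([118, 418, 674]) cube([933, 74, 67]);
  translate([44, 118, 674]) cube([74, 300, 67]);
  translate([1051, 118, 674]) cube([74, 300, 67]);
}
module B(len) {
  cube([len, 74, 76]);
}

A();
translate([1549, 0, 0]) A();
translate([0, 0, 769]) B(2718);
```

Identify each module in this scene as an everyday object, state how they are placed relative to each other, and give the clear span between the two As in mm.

A is a table. B is a beam. A beam spans the tops of two tables. The clear span between the two tables is 380 mm.

Second table starts at x = 1549; first ends at x = 1169; clear span = 1549 − 1169 = 380 mm.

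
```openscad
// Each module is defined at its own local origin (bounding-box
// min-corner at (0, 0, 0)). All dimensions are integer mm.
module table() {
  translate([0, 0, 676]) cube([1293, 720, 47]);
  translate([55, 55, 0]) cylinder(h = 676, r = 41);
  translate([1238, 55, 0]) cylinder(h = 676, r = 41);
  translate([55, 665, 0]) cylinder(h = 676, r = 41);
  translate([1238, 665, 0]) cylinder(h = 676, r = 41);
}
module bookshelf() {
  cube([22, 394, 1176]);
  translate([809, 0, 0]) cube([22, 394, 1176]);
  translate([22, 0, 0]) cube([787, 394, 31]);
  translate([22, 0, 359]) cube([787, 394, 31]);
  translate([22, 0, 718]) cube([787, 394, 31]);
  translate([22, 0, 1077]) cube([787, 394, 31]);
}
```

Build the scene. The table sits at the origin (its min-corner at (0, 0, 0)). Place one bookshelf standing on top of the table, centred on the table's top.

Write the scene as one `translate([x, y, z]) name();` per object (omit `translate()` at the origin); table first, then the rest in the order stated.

table();
translate([231, 163, 723]) bookshelf();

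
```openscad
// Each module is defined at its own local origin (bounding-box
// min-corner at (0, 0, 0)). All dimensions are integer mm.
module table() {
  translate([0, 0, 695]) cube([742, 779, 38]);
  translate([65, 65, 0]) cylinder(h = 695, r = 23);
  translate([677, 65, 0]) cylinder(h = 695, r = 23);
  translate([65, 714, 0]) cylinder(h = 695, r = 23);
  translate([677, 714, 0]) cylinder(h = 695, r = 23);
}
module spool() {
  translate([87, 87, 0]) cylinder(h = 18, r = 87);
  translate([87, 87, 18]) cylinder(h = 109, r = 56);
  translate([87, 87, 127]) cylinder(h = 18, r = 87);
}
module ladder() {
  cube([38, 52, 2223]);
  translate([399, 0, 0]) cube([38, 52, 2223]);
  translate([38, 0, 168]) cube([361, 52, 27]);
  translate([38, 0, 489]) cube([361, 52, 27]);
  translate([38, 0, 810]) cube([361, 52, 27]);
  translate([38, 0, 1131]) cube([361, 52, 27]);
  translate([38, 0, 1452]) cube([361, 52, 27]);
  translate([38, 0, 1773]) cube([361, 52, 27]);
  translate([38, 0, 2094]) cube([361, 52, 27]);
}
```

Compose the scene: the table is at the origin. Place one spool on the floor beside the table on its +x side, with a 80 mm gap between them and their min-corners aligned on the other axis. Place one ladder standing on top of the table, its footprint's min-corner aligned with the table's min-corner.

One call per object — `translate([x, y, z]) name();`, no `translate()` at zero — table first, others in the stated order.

table();
translate([822, 0, 0]) spool();
translate([0, 0, 733]) ladder();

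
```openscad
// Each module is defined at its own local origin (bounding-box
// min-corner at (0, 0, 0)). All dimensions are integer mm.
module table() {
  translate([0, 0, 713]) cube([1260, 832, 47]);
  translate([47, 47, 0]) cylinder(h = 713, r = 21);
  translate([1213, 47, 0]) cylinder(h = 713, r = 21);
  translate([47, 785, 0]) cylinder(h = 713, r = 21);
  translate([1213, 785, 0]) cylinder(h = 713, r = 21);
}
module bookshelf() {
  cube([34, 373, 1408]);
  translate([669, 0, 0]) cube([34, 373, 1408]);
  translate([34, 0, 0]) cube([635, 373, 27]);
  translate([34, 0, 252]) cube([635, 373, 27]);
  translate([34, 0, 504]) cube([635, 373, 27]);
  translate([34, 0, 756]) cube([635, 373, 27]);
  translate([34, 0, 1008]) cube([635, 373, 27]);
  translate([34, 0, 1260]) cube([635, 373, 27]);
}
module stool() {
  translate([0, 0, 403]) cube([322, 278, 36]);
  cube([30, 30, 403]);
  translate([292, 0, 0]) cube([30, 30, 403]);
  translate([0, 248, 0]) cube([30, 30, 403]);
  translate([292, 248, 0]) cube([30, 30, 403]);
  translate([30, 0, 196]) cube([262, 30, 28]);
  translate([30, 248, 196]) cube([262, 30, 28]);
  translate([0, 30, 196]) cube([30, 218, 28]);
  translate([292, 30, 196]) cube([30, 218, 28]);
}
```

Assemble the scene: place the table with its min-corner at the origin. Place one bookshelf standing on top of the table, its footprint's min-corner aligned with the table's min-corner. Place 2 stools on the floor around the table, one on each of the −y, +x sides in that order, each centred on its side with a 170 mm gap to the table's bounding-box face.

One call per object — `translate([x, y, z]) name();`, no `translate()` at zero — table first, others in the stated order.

table();
translate([0, 0, 760]) bookshelf();
translate([469, -448, 0]) stool();
translate([1430, 277, 0]) stool();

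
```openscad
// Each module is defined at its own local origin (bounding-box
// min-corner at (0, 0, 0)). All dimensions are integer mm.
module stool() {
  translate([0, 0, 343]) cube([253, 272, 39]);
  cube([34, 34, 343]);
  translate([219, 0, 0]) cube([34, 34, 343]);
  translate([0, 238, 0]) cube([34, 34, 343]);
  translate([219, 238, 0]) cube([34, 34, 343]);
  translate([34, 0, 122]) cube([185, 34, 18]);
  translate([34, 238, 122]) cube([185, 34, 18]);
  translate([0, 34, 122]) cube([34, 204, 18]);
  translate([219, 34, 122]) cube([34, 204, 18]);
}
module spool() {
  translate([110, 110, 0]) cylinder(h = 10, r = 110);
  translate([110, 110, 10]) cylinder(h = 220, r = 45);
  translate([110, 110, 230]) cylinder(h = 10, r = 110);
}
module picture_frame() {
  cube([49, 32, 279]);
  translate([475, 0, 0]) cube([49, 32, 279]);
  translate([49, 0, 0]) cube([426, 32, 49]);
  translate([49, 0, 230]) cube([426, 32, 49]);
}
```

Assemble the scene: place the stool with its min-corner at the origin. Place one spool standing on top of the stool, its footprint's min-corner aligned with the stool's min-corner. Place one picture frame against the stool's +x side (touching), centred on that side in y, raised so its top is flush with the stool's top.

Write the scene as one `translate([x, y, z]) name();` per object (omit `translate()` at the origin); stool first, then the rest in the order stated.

stool();
translate([0, 0, 382]) spool();
translate([253, 120, 103]) picture_frame();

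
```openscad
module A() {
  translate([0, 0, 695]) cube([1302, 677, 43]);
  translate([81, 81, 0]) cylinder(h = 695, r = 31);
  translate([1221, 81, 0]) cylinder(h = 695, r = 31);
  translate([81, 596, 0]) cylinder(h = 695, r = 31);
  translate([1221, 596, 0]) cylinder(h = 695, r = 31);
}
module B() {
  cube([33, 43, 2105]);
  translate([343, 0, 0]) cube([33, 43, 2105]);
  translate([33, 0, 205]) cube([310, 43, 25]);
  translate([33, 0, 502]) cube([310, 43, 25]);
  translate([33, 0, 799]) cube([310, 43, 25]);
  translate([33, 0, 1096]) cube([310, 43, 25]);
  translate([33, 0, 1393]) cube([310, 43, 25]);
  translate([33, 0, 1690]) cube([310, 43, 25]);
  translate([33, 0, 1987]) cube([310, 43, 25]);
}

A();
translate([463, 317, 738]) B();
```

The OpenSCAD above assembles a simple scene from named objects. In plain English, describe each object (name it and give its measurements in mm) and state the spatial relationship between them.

A is a rectangular dining table. The top is 1302×677×43 mm with its upper surface at z = 738 mm. It stands on four round legs of 62 mm diameter, each leg's bounding box inset 50 mm from the nearest pair of top edges, running from the floor to the underside of the top.

B is a wooden ladder with two side rails of 33×43 mm section and 2105 mm height, set 376 mm apart overall. Between them run 7 rectangular rungs (43 mm deep, 25 mm thick), front faces flush with the rails' −y face. The bottom of the first rung is 205 mm above the floor and each subsequent rung is 297 mm higher than the one below.

The ladder is on top of the table, centred.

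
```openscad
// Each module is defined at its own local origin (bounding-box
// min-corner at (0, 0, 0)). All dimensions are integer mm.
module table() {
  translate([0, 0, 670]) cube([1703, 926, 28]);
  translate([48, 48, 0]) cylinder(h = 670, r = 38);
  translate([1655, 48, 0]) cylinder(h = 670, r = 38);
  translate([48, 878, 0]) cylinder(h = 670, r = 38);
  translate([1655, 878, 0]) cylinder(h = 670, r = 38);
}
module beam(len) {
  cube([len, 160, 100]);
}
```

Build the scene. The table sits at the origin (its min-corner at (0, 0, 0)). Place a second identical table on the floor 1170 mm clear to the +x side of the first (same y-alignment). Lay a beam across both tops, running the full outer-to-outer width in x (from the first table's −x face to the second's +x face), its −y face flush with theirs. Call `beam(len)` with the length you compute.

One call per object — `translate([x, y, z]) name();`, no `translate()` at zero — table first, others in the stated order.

table();
translate([2873, 0, 0]) table();
translate([0, 0, 698]) beam(4576);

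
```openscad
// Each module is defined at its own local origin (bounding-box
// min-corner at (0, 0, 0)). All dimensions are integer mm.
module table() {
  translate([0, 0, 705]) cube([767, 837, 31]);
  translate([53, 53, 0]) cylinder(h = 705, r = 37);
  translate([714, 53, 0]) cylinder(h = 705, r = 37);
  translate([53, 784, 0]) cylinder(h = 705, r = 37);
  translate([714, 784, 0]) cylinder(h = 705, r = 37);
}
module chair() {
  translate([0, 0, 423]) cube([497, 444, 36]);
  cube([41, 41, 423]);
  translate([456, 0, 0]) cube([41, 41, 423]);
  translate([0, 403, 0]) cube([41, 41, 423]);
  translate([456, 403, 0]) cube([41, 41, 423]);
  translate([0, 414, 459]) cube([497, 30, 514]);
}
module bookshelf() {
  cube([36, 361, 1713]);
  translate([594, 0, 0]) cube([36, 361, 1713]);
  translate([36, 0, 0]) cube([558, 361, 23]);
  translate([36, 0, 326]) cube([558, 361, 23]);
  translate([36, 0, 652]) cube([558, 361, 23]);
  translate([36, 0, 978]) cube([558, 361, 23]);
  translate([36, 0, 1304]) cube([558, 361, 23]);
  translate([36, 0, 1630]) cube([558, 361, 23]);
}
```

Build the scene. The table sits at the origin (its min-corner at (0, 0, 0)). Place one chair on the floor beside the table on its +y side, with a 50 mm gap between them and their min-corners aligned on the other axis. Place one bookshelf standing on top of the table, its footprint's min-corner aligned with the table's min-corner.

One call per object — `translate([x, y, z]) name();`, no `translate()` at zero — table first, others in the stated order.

table();
translate([0, 887, 0]) chair();
translate([0, 0, 736]) bookshelf();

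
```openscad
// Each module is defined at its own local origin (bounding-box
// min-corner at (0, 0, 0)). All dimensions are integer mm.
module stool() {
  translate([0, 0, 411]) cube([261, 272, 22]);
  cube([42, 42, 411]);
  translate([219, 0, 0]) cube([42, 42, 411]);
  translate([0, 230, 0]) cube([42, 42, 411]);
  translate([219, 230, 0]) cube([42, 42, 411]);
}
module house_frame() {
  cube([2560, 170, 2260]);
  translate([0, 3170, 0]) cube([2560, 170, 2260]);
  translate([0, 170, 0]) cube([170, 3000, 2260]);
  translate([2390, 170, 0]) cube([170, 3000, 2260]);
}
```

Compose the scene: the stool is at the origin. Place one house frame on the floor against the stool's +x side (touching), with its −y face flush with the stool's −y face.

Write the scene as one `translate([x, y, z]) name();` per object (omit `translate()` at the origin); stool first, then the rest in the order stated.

stool();
translate([261, 0, 0]) house_frame();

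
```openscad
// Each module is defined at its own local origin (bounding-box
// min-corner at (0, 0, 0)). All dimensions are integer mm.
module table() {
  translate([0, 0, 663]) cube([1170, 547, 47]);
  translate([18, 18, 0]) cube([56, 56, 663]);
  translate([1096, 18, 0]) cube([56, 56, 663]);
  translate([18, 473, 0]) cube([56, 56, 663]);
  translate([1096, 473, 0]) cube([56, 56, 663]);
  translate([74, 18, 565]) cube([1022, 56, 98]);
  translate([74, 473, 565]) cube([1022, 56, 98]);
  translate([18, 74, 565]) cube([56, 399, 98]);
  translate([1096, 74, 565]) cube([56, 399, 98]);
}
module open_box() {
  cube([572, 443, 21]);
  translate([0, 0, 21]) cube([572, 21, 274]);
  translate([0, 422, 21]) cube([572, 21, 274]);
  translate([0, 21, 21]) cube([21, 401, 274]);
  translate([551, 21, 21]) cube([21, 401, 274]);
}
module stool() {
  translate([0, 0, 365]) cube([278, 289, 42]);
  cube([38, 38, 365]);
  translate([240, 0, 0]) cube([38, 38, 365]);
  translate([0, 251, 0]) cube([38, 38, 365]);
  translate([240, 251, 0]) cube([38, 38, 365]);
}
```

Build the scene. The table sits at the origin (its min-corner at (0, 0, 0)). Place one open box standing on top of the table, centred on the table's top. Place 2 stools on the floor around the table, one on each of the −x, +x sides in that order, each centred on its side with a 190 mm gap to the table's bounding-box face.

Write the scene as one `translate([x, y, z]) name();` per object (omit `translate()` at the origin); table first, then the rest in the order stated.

table();
translate([299, 52, 710]) open_box();
translate([-468, 129, 0]) stool();
translate([1360, 129, 0]) stool();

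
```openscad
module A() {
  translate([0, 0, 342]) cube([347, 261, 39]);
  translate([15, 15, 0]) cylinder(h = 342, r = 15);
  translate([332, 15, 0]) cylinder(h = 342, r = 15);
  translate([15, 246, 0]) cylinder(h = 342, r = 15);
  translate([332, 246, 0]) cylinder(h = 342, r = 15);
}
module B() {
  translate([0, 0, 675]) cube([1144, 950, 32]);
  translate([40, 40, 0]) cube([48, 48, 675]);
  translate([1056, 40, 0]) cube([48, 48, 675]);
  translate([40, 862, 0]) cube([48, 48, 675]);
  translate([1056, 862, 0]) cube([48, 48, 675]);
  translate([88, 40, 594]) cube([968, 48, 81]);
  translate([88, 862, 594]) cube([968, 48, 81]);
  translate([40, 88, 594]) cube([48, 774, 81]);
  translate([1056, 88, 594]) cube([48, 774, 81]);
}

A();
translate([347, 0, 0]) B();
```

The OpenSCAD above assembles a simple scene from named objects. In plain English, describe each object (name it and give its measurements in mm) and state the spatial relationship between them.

A is a simple wooden stool: a rectangular seat 347 mm (x) by 261 mm (y), 39 mm thick, top face at z = 381 mm, on four round legs, each 30 mm in diameter. The legs rest on z = 0, each leg's axis is inset half a diameter from the nearest pair of seat edges (so the leg's bounding box is flush with the corner).

B is a table: top 1144 mm (x) × 950 mm (y), 32 mm thick, upper face at z = 707 mm, on four 48×48 mm square legs, each inset 40 mm from the nearest pair of top edges, running from z = 0 to the bottom of the top. Four apron rails, 48 mm thick and 81 mm tall, run between adjacent legs with their top edges flush with the underside of the top and their outer faces flush with the legs' outer faces.

The table is against the stool's +x side, with their −y faces flush.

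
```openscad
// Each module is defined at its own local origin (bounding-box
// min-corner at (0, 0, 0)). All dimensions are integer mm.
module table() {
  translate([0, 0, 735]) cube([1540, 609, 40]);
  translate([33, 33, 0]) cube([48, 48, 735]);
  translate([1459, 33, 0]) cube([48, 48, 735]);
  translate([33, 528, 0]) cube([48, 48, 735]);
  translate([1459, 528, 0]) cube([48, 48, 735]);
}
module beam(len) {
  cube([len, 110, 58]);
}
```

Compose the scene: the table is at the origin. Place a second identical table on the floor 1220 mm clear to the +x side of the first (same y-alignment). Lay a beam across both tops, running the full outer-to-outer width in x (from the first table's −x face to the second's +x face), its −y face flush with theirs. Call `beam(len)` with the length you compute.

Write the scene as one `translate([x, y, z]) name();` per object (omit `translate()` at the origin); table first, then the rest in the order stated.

table();
translate([2760, 0, 0]) table();
translate([0, 0, 775]) beam(4300);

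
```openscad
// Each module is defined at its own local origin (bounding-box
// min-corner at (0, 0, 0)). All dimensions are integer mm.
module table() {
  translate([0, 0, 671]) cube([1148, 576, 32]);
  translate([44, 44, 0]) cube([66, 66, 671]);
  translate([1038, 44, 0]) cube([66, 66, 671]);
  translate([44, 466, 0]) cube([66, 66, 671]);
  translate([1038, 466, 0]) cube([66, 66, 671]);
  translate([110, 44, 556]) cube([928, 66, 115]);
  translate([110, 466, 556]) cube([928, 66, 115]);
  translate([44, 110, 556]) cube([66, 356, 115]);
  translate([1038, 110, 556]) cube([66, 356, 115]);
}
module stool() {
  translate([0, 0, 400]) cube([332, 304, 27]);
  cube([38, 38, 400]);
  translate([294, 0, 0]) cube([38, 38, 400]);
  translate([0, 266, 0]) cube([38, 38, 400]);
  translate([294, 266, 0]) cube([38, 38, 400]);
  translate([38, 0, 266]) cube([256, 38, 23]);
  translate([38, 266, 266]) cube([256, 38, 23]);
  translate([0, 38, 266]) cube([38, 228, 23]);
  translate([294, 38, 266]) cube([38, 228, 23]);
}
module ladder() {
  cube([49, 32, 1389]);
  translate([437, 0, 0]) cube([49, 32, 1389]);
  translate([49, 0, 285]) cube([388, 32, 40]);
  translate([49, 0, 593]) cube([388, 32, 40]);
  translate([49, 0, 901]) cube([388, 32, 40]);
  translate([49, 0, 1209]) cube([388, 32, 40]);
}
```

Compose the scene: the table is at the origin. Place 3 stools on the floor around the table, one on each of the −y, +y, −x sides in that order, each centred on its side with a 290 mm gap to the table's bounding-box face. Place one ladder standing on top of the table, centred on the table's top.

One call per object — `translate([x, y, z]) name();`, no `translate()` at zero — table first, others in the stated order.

table();
translate([408, -594, 0]) stool();
translate([408, 866, 0]) stool();
translate([-622, 136, 0]) stool();
translate([331, 272, 703]) ladder();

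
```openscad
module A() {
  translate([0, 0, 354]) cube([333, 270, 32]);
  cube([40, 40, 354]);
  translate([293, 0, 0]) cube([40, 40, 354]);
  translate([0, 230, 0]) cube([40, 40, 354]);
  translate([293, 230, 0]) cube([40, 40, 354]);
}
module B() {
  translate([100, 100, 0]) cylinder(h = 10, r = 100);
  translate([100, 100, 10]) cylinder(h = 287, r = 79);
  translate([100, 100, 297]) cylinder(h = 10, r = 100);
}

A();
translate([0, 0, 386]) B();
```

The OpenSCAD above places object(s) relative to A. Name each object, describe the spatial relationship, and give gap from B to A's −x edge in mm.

The spool's min-x is at 0; the stool's min-x is 0; gap = 0 mm.

A is a stool. B is a spool. The spool is on top of the stool. The gap from the spool to the stool's −x edge is 0 mm.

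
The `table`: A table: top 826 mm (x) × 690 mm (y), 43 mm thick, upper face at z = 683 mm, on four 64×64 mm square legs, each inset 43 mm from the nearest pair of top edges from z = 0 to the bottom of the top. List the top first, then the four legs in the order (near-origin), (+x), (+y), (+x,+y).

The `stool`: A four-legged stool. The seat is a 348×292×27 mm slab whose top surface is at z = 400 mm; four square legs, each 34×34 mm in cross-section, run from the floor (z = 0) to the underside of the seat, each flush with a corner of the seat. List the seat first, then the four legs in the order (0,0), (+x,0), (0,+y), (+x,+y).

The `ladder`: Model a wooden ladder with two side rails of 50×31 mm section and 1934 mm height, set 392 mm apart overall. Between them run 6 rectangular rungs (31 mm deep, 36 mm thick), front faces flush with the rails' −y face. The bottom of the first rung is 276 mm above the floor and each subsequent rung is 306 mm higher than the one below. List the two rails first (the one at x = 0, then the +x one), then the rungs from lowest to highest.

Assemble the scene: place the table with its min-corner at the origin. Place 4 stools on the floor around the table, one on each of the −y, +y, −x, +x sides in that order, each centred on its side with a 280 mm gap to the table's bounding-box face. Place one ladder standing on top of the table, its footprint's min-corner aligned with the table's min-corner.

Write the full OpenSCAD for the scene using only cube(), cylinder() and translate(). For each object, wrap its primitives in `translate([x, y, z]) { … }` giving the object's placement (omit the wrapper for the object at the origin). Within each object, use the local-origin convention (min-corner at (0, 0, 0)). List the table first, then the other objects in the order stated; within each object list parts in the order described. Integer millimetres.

translate([0, 0, 640]) cube([826, 690, 43]);
translate([43, 43, 0]) cube([64, 64, 640]);
translate([719, 43, 0]) cube([64, 64, 640]);
translate([43, 583, 0]) cube([64, 64, 640]);
translate([719, 583, 0]) cube([64, 64, 640]);
translate([239, -572, 0]) {
  translate([0, 0, 373]) cube([348, 292, 27]);
  cube([34, 34, 373]);
  translate([314, 0, 0]) cube([34, 34, 373]);
  translate([0, 258, 0]) cube([34, 34, 373]);
  translate([314, 258, 0]) cube([34, 34, 373]);
}
translate([239, 970, 0]) {
  translate([0, 0, 373]) cube([348, 292, 27]);
  cube([34, 34, 373]);
  translate([314, 0, 0]) cube([34, 34, 373]);
  translate([0, 258, 0]) cube([34, 34, 373]);
  translate([314, 258, 0]) cube([34, 34, 373]);
}
translate([-628, 199, 0]) {
  translate([0, 0, 373]) cube([348, 292, 27]);
  cube([34, 34, 373]);
  translate([314, 0, 0]) cube([34, 34, 373]);
  translate([0, 258, 0]) cube([34, 34, 373]);
  translate([314, 258, 0]) cube([34, 34, 373]);
}
translate([1106, 199, 0]) {
  translate([0, 0, 373]) cube([348, 292, 27]);
  cube([34, 34, 373]);
  translate([314, 0, 0]) cube([34, 34, 373]);
  translate([0, 258, 0]) cube([34, 34, 373]);
  translate([314, 258, 0]) cube([34, 34, 373]);
}
translate([0, 0, 683]) {
  cube([50, 31, 1934]);
  translate([342, 0, 0]) cube([50, 31, 1934]);
  translate([50, 0, 276]) cube([292, 31, 36]);
  translate([50, 0, 582]) cube([292, 31, 36]);
  translate([50, 0, 888]) cube([292, 31, 36]);
  translate([50, 0, 1194]) cube([292, 31, 36]);
  translate([50, 0, 1500]) cube([292, 31, 36]);
  translate([50, 0, 1806]) cube([292, 31, 36]);
}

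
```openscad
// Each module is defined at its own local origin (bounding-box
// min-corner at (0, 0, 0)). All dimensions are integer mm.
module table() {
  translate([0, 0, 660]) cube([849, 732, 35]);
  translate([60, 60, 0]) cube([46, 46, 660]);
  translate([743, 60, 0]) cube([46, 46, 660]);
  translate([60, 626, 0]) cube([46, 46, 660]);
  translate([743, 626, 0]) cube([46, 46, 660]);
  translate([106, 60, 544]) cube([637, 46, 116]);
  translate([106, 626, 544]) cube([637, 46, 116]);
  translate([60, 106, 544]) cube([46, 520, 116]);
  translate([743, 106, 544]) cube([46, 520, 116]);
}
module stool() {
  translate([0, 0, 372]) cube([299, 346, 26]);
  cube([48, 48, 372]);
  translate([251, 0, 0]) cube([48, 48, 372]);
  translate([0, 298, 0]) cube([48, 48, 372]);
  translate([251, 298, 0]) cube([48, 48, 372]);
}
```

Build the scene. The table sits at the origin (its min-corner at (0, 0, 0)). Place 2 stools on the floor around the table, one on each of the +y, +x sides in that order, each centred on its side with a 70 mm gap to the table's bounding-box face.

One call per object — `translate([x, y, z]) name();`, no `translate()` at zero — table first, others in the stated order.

table();
translate([275, 802, 0]) stool();
translate([919, 193, 0]) stool();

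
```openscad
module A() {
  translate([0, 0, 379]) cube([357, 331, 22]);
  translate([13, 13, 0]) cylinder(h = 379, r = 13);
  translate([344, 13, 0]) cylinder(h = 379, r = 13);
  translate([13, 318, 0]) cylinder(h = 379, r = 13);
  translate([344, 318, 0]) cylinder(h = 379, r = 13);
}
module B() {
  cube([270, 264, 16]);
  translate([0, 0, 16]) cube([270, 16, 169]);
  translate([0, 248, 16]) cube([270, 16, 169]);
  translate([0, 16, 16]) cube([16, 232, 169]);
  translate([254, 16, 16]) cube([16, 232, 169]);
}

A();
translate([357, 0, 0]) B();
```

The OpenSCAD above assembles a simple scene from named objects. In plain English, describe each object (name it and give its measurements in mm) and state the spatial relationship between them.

A is a four-legged stool. The seat is 357×331 mm, 22 mm thick, top at z = 401 mm. It stands on four round legs, each 26 mm in diameter, from z = 0 to the seat underside, each leg's axis is inset half a diameter from the nearest pair of seat edges (so the leg's bounding box is flush with the corner).

B is an open storage box with external size 270×264×185 mm and wall thickness 16 mm (the base is also 16 mm thick). The base covers the whole footprint; the four walls stand on the base, with the y-facing walls full-width and the x-facing walls fitting between their inner faces.

The open box is against the stool's +x side, with their −y faces flush.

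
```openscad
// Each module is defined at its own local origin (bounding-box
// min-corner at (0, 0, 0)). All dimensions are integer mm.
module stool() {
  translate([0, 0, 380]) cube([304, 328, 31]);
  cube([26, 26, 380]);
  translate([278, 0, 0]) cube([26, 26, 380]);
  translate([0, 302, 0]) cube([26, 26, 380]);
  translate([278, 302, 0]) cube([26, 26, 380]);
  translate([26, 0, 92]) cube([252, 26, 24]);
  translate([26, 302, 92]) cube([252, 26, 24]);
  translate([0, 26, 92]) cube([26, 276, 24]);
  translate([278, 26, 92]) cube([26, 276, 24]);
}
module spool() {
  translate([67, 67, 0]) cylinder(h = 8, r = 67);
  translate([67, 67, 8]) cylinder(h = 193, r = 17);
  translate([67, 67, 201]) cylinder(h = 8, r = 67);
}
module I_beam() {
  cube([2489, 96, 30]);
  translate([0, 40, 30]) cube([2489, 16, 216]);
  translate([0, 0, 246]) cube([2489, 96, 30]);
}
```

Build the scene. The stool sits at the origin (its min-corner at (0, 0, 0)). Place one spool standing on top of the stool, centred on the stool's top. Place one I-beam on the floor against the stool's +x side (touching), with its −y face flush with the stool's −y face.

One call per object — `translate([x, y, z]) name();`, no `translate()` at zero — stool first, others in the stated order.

stool();
translate([85, 97, 411]) spool();
translate([304, 0, 0]) I_beam();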